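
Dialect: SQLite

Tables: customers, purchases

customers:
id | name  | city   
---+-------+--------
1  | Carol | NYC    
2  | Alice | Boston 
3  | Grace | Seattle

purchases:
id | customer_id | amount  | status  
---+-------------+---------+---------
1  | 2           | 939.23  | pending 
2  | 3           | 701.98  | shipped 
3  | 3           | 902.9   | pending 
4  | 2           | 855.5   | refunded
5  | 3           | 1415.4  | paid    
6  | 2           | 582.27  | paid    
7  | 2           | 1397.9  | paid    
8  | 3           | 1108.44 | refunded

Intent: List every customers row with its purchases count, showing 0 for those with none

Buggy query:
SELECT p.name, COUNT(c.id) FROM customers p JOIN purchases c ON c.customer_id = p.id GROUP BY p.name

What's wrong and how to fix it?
Bug: INNER JOIN drops customers rows that have no matching purchases rows

Fix: Use LEFT JOIN so parents without children still appear (COUNT(c.id) gives 0)

Corrected query:
SELECT p.name, COUNT(c.id) FROM customers p LEFT JOIN purchases c ON c.customer_id = p.id GROUP BY p.name

Result:
name  | COUNT(c.id)
------+------------
Alice | 4          
Carol | 0          
Grace | 4          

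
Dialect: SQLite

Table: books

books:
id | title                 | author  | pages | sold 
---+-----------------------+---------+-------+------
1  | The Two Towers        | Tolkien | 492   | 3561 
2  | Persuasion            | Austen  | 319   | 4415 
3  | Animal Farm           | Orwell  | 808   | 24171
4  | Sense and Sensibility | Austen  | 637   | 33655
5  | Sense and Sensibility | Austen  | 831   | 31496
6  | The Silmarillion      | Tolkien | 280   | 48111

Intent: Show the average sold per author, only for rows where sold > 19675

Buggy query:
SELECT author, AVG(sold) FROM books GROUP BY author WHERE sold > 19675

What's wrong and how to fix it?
Bug: WHERE cannot follow GROUP BY

Fix: Move the WHERE clause before GROUP BY

Corrected query:
SELECT author, AVG(sold) FROM books WHERE sold > 19675 GROUP BY author

Result:
author  | AVG(sold)
--------+----------
Austen  | 32575.5  
Orwell  | 24171    
Tolkien | 48111    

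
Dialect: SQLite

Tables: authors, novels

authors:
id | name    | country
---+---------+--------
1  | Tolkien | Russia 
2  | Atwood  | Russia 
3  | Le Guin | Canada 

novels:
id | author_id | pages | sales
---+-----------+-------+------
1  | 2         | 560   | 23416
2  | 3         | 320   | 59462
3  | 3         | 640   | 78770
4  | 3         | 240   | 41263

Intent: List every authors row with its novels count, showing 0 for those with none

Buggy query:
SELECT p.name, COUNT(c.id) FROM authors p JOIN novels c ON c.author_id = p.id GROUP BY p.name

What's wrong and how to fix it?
Bug: INNER JOIN drops authors rows that have no matching novels rows

Fix: Switch to LEFT JOIN to retain unmatched parent rows

Corrected query:
SELECT p.name, COUNT(c.id) FROM authors p LEFT JOIN novels c ON c.author_id = p.id GROUP BY p.name

Result:
name    | COUNT(c.id)
--------+------------
Atwood  | 1          
Le Guin | 3          
Tolkien | 0          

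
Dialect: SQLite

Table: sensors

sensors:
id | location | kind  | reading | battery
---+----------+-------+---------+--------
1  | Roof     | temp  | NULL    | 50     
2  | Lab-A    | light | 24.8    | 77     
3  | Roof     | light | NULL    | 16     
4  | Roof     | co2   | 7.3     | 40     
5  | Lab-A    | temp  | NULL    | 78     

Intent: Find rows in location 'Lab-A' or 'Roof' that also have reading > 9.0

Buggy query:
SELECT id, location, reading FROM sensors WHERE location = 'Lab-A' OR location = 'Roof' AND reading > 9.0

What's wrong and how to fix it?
Bug: AND binds tighter than OR, so this parses as location = 'Lab-A' OR (location = 'Roof' AND reading > 9.0)

Fix: Add parentheses around the OR so the AND applies to both alternatives

Corrected query:
SELECT id, location, reading FROM sensors WHERE (location = 'Lab-A' OR location = 'Roof') AND reading > 9.0

Result:
id | location | reading
---+----------+--------
2  | Lab-A    | 24.8   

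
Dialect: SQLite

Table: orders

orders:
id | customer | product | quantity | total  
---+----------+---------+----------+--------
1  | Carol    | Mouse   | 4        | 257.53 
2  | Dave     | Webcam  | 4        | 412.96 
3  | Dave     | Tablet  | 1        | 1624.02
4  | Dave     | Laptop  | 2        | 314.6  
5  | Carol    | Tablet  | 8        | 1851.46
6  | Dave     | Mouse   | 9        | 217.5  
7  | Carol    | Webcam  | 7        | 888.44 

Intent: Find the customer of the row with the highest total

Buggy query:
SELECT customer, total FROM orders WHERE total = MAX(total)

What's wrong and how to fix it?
Bug: WHERE is evaluated per row; an aggregate over the whole table isn't defined there

Fix: Use a subquery: WHERE total = (SELECT MAX(total) FROM orders)

Corrected query:
SELECT customer, total FROM orders WHERE total = (SELECT MAX(total) FROM orders)

Result:
customer | total  
---------+--------
Carol    | 1851.46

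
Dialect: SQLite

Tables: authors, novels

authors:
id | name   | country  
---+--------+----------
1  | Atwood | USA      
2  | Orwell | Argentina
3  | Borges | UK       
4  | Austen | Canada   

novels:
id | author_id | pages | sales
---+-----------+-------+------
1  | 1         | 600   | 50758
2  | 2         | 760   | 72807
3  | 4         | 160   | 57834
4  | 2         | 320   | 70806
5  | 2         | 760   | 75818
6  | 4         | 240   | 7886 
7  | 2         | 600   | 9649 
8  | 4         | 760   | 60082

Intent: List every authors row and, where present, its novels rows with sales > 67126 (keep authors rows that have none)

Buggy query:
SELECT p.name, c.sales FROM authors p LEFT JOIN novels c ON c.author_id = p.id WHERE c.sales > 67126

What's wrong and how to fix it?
Bug: A WHERE condition on the right-hand table after LEFT JOIN drops unmatched parents

Fix: Move the right-table condition into the ON clause so unmatched parents are kept

Corrected query:
SELECT p.name, c.sales FROM authors p LEFT JOIN novels c ON c.author_id = p.id AND c.sales > 67126

Result:
name   | sales
-------+------
Atwood | NULL 
Orwell | 70806
Orwell | 72807
Orwell | 75818
Borges | NULL 
Austen | NULL 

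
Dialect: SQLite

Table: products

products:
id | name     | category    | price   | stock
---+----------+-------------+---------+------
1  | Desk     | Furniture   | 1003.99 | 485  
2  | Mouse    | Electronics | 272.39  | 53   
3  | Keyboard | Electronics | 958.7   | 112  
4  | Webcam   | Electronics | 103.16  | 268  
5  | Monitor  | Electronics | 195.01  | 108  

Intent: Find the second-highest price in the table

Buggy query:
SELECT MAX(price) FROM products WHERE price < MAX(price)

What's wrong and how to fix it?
Bug: The inner MAX is an aggregate inside WHERE, which is not allowed

Fix: Put the inner MAX in a scalar subquery

Corrected query:
SELECT MAX(price) FROM products WHERE price < (SELECT MAX(price) FROM products)

Result:
MAX(price)
----------
958.7     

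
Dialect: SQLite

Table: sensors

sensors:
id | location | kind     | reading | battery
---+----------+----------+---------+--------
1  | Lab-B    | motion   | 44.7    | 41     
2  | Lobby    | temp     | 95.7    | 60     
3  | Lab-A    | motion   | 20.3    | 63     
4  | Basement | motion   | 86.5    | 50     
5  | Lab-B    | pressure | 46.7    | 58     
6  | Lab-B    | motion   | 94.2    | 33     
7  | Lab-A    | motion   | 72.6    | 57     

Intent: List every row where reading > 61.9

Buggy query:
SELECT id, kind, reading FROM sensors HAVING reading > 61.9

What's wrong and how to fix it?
Bug: HAVING filters the output of aggregation, but this query has no GROUP BY and no aggregate functions, so SQLite rejects it (HAVING clause on a non-aggregate query); the condition here is per row

Fix: Use WHERE for row-level filtering

Corrected query:
SELECT id, kind, reading FROM sensors WHERE reading > 61.9

Result:
id | kind   | reading
---+--------+--------
2  | temp   | 95.7   
4  | motion | 86.5   
6  | motion | 94.2   
7  | motion | 72.6   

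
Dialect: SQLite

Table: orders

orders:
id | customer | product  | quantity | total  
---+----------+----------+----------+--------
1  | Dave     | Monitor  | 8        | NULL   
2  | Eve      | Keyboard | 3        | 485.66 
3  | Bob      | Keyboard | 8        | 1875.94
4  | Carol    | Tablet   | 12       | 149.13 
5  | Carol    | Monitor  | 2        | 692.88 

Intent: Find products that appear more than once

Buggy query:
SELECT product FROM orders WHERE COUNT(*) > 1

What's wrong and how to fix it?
Bug: WHERE can't reference COUNT(*); aggregates are computed after WHERE

Fix: GROUP BY product, then filter groups with HAVING COUNT(*) > 1

Corrected query:
SELECT product FROM orders GROUP BY product HAVING COUNT(*) > 1

Result:
product 
--------
Keyboard
Monitor 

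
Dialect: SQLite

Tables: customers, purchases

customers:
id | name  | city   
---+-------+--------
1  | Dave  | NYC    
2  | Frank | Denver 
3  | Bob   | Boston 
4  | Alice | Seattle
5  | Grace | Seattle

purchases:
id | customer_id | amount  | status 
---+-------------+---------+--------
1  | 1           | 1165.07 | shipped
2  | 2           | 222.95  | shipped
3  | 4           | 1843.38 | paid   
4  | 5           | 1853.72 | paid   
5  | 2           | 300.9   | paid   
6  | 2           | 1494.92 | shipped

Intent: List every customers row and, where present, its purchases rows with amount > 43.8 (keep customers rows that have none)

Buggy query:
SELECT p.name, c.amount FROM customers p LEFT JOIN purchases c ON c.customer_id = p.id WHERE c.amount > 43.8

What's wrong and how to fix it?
Bug: Filtering c.amount in WHERE discards the NULL rows produced by LEFT JOIN, turning it into an inner join

Fix: Move the right-table condition into the ON clause so unmatched parents are kept

Corrected query:
SELECT p.name, c.amount FROM customers p LEFT JOIN purchases c ON c.customer_id = p.id AND c.amount > 43.8

Result:
name  | amount 
------+--------
Dave  | 1165.07
Frank | 222.95 
Frank | 300.9  
Frank | 1494.92
Bob   | NULL   
Alice | 1843.38
Grace | 1853.72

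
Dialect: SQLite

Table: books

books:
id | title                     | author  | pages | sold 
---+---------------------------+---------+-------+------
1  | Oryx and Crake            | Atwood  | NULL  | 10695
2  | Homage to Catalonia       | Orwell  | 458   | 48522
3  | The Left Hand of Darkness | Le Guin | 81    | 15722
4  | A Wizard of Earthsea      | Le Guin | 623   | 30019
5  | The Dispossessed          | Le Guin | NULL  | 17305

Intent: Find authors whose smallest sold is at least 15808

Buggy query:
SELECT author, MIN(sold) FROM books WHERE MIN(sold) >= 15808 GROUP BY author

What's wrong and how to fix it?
Bug: Aggregates like MIN are computed per group after WHERE runs

Fix: Use HAVING for the per-group MIN condition

Corrected query:
SELECT author, MIN(sold) FROM books GROUP BY author HAVING MIN(sold) >= 15808

Result:
author | MIN(sold)
-------+----------
Orwell | 48522    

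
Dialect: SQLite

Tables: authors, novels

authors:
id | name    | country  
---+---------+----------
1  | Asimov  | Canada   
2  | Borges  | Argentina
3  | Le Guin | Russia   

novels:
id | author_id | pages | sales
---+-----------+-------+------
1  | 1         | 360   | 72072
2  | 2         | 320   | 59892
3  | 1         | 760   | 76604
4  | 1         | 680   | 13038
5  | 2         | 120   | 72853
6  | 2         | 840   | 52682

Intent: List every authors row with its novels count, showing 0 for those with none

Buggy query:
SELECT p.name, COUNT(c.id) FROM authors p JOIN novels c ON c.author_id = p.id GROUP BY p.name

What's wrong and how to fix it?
Bug: INNER JOIN drops authors rows that have no matching novels rows

Fix: Use LEFT JOIN so parents without children still appear (COUNT(c.id) gives 0)

Corrected query:
SELECT p.name, COUNT(c.id) FROM authors p LEFT JOIN novels c ON c.author_id = p.id GROUP BY p.name

Result:
name    | COUNT(c.id)
--------+------------
Asimov  | 3          
Borges  | 3          
Le Guin | 0          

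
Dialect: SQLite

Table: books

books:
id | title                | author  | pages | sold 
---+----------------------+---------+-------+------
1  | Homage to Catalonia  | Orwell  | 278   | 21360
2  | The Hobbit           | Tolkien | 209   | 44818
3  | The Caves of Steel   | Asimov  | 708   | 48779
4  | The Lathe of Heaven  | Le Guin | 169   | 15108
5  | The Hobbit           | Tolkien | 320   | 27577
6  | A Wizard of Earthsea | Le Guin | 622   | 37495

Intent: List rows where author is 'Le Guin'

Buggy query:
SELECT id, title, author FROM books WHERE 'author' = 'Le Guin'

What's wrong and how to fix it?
Bug: Single quotes denote string literals in SQL; the column name is being compared as a constant string

Fix: Remove the quotes around the column name (or use double quotes for an identifier)

Corrected query:
SELECT id, title, author FROM books WHERE author = 'Le Guin'

Result:
id | title                | author 
---+----------------------+--------
4  | The Lathe of Heaven  | Le Guin
6  | A Wizard of Earthsea | Le Guin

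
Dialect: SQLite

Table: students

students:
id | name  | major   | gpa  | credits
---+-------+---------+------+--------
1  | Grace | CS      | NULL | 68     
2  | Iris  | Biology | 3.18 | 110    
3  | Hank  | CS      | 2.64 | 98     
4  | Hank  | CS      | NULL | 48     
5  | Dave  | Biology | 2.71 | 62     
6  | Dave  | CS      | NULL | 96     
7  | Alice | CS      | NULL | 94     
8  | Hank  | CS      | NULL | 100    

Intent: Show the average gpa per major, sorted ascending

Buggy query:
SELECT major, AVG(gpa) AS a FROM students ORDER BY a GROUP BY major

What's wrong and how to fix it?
Bug: GROUP BY must precede ORDER BY

Fix: Reorder: SELECT … FROM … GROUP BY … ORDER BY …

Corrected query:
SELECT major, AVG(gpa) AS a FROM students GROUP BY major ORDER BY a

Result:
major   | a    
--------+------
CS      | 2.64 
Biology | 2.945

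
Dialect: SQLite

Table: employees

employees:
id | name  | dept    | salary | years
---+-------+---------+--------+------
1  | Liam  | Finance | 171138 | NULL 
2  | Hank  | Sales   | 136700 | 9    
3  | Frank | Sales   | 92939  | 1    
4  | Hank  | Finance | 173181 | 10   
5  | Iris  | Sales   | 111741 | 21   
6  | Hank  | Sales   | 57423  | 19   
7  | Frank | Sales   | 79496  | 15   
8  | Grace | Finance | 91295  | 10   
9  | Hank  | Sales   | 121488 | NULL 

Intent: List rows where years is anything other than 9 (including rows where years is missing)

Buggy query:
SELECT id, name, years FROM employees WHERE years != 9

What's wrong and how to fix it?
Bug: Inequality against NULL is unknown, not true; rows with NULL are dropped

Fix: Handle NULL separately with IS NULL alongside the inequality

Corrected query:
SELECT id, name, years FROM employees WHERE years != 9 OR years IS NULL

Result:
id | name  | years
---+-------+------
1  | Liam  | NULL 
3  | Frank | 1    
4  | Hank  | 10   
5  | Iris  | 21   
6  | Hank  | 19   
7  | Frank | 15   
8  | Grace | 10   
9  | Hank  | NULL 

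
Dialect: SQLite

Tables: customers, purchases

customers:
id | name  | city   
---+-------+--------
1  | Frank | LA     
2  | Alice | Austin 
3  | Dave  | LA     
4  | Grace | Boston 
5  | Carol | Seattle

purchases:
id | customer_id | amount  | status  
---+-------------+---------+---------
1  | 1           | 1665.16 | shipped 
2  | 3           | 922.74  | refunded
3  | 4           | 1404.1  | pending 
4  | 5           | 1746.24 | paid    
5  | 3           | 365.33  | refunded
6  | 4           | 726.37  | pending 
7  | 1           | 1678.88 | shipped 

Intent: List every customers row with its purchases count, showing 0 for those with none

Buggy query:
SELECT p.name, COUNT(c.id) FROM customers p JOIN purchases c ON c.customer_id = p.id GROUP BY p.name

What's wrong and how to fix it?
Bug: INNER JOIN drops customers rows that have no matching purchases rows

Fix: Use LEFT JOIN so parents without children still appear (COUNT(c.id) gives 0)

Corrected query:
SELECT p.name, COUNT(c.id) FROM customers p LEFT JOIN purchases c ON c.customer_id = p.id GROUP BY p.name

Result:
name  | COUNT(c.id)
------+------------
Alice | 0          
Carol | 1          
Dave  | 2          
Frank | 2          
Grace | 2          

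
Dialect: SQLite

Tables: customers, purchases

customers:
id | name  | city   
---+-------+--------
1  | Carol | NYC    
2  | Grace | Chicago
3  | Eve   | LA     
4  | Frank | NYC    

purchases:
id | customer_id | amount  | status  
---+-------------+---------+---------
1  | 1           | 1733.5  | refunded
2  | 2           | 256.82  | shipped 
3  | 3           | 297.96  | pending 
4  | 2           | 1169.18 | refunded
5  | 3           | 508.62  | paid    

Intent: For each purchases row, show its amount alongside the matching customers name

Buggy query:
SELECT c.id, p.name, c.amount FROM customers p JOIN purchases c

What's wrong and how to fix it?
Bug: JOIN with no ON clause produces a cartesian product; every purchases row pairs with every customers row

Fix: Specify the join condition linking the foreign key to the parent id

Corrected query:
SELECT c.id, p.name, c.amount FROM customers p JOIN purchases c ON c.customer_id = p.id

Result:
id | name  | amount 
---+-------+--------
1  | Carol | 1733.5 
2  | Grace | 256.82 
3  | Eve   | 297.96 
4  | Grace | 1169.18
5  | Eve   | 508.62 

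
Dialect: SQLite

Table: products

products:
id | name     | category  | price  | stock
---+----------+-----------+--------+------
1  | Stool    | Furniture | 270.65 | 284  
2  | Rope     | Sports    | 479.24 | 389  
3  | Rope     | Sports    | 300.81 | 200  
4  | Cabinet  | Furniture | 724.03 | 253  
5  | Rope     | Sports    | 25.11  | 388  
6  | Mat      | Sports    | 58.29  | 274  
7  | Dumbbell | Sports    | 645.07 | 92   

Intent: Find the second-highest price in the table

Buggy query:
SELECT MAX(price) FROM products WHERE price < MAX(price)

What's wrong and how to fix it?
Bug: The inner MAX is an aggregate inside WHERE, which is not allowed

Fix: Compute the overall MAX in a subquery, then take MAX of rows below it

Corrected query:
SELECT MAX(price) FROM products WHERE price < (SELECT MAX(price) FROM products)

Result:
MAX(price)
----------
645.07    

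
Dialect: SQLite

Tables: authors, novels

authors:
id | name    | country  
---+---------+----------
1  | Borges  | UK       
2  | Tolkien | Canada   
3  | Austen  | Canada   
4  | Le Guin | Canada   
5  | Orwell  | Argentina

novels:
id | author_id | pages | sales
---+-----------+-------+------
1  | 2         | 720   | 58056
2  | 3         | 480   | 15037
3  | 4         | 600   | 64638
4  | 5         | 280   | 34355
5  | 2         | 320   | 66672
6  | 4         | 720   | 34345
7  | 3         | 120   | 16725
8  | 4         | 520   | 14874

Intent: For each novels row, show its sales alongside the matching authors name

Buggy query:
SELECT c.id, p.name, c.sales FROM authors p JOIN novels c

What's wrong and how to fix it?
Bug: Missing join condition: each novels row is matched to all authors rows instead of just its own

Fix: Add ON c.author_id = p.id to the JOIN

Corrected query:
SELECT c.id, p.name, c.sales FROM authors p JOIN novels c ON c.author_id = p.id

Result:
id | name    | sales
---+---------+------
1  | Tolkien | 58056
2  | Austen  | 15037
3  | Le Guin | 64638
4  | Orwell  | 34355
5  | Tolkien | 66672
6  | Le Guin | 34345
7  | Austen  | 16725
8  | Le Guin | 14874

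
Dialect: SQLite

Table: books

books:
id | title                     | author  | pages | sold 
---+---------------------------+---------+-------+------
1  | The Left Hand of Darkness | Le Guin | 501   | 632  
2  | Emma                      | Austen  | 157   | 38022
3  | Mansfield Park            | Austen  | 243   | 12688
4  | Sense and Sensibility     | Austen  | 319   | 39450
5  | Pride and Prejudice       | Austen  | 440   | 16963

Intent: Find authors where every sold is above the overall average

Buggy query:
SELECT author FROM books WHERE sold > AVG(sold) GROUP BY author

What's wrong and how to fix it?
Bug: WHERE evaluates per row before aggregation, so AVG() is unavailable

Fix: Use a subquery for AVG and a HAVING MIN(...) filter so the condition holds for every row in the group

Corrected query:
SELECT author FROM books GROUP BY author HAVING MIN(sold) > (SELECT AVG(sold) FROM books)

Result:
(no rows)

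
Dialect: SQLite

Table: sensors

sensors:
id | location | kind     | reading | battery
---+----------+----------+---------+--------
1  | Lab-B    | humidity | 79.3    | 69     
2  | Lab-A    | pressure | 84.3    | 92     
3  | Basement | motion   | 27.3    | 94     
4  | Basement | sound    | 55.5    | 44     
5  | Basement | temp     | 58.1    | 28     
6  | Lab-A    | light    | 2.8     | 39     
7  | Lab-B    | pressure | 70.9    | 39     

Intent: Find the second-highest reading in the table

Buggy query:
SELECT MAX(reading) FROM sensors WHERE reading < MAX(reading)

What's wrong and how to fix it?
Bug: The inner MAX is an aggregate inside WHERE, which is not allowed

Fix: Compute the overall MAX in a subquery, then take MAX of rows below it

Corrected query:
SELECT MAX(reading) FROM sensors WHERE reading < (SELECT MAX(reading) FROM sensors)

Result:
MAX(reading)
------------
79.3        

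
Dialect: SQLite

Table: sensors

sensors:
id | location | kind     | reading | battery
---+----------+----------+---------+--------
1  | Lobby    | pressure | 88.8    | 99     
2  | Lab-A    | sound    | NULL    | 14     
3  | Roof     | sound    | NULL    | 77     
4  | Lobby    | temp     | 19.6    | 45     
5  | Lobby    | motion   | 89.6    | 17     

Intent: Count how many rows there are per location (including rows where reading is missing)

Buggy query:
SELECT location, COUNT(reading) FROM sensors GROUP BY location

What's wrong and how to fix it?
Bug: COUNT(reading) skips NULLs, so groups with missing reading are undercounted

Fix: Use COUNT(*) to count all rows regardless of NULL

Corrected query:
SELECT location, COUNT(*) FROM sensors GROUP BY location

Result:
location | COUNT(*)
---------+---------
Lab-A    | 1       
Lobby    | 3       
Roof     | 1       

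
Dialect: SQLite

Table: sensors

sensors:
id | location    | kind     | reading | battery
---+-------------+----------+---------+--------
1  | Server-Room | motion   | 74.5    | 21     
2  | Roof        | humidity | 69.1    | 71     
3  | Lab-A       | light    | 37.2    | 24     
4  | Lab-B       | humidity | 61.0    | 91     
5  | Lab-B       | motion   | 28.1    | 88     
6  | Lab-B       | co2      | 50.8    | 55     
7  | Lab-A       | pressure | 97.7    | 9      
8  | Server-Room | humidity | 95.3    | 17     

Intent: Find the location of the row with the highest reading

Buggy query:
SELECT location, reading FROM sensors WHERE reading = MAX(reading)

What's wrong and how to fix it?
Bug: MAX(reading) is an aggregate and cannot be used directly in WHERE

Fix: Wrap MAX in a scalar subquery so WHERE compares against a single value

Corrected query:
SELECT location, reading FROM sensors WHERE reading = (SELECT MAX(reading) FROM sensors)

Result:
location | reading
---------+--------
Lab-A    | 97.7   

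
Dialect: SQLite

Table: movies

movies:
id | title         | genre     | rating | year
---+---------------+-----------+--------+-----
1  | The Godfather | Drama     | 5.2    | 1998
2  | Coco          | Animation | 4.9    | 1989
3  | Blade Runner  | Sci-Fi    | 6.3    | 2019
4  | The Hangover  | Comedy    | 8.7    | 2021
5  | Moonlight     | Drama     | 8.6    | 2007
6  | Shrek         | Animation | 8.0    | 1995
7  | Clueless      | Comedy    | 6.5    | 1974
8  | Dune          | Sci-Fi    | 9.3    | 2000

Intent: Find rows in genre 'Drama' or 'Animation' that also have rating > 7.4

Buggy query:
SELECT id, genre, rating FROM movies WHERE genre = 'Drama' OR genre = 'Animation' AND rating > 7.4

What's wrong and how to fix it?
Bug: AND binds tighter than OR, so this parses as genre = 'Drama' OR (genre = 'Animation' AND rating > 7.4)

Fix: Group the OR with parentheses (or use IN), then AND the threshold

Corrected query:
SELECT id, genre, rating FROM movies WHERE (genre = 'Drama' OR genre = 'Animation') AND rating > 7.4

Result:
id | genre     | rating
---+-----------+-------
5  | Drama     | 8.6   
6  | Animation | 8     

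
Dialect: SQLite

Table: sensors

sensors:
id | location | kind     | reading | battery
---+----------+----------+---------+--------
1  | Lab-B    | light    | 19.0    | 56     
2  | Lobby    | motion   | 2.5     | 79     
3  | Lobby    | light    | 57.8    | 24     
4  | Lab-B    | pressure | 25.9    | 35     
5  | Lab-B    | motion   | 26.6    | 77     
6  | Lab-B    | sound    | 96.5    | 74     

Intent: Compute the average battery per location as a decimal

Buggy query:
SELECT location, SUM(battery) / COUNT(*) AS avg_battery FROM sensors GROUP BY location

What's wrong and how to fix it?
Bug: SUM(battery) and COUNT(*) are both integers; the division truncates the fractional part

Fix: Cast one side to REAL so the division keeps the fractional part

Corrected query:
SELECT location, SUM(battery) * 1.0 / COUNT(*) AS avg_battery FROM sensors GROUP BY location

Result:
location | avg_battery
---------+------------
Lab-B    | 60.5       
Lobby    | 51.5       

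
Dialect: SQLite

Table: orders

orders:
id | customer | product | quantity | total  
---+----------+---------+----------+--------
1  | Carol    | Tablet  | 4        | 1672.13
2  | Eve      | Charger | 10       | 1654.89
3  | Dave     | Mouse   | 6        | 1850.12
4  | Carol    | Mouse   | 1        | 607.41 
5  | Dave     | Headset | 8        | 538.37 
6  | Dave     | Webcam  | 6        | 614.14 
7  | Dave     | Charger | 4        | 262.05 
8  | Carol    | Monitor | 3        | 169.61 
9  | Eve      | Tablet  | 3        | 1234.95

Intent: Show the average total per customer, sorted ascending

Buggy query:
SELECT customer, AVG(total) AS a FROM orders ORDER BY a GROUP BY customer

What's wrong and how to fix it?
Bug: GROUP BY must precede ORDER BY

Fix: Move ORDER BY to the end, after GROUP BY

Corrected query:
SELECT customer, AVG(total) AS a FROM orders GROUP BY customer ORDER BY a

Result:
customer | a         
---------+-----------
Dave     | 816.17    
Carol    | 816.383333
Eve      | 1444.92   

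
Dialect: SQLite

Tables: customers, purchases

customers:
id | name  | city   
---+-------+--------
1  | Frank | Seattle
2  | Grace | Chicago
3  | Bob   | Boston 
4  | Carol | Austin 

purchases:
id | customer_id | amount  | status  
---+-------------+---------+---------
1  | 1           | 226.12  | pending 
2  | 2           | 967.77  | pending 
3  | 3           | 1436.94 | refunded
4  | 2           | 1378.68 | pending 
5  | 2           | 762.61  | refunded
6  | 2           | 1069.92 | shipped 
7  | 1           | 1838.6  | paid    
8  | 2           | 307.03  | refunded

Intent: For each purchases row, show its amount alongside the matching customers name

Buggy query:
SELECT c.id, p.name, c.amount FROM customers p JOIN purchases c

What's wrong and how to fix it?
Bug: Missing join condition: each purchases row is matched to all customers rows instead of just its own

Fix: Specify the join condition linking the foreign key to the parent id

Corrected query:
SELECT c.id, p.name, c.amount FROM customers p JOIN purchases c ON c.customer_id = p.id

Result:
id | name  | amount 
---+-------+--------
1  | Frank | 226.12 
2  | Grace | 967.77 
3  | Bob   | 1436.94
4  | Grace | 1378.68
5  | Grace | 762.61 
6  | Grace | 1069.92
7  | Frank | 1838.6 
8  | Grace | 307.03 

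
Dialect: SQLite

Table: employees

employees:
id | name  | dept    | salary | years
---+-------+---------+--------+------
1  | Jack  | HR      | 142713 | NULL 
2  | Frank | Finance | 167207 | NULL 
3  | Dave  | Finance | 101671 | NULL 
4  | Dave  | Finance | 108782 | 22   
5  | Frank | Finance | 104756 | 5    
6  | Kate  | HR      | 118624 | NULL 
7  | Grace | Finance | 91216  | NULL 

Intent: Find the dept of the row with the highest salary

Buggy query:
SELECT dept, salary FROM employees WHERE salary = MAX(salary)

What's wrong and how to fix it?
Bug: MAX(salary) is an aggregate and cannot be used directly in WHERE

Fix: Use a subquery: WHERE salary = (SELECT MAX(salary) FROM employees)

Corrected query:
SELECT dept, salary FROM employees WHERE salary = (SELECT MAX(salary) FROM employees)

Result:
dept    | salary
--------+-------
Finance | 167207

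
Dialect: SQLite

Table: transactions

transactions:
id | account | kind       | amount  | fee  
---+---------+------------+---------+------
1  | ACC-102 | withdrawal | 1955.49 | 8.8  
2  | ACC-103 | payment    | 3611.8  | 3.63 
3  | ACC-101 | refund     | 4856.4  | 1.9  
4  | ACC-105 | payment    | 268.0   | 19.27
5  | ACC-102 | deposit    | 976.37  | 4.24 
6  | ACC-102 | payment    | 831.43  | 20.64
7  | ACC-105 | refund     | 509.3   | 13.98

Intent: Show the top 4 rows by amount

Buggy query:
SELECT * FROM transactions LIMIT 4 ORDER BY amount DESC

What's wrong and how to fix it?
Bug: LIMIT must come after ORDER BY

Fix: Swap the clauses: ORDER BY first, then LIMIT

Corrected query:
SELECT * FROM transactions ORDER BY amount DESC LIMIT 4

Result:
id | account | kind       | amount  | fee 
---+---------+------------+---------+-----
3  | ACC-101 | refund     | 4856.4  | 1.9 
2  | ACC-103 | payment    | 3611.8  | 3.63
1  | ACC-102 | withdrawal | 1955.49 | 8.8 
5  | ACC-102 | deposit    | 976.37  | 4.24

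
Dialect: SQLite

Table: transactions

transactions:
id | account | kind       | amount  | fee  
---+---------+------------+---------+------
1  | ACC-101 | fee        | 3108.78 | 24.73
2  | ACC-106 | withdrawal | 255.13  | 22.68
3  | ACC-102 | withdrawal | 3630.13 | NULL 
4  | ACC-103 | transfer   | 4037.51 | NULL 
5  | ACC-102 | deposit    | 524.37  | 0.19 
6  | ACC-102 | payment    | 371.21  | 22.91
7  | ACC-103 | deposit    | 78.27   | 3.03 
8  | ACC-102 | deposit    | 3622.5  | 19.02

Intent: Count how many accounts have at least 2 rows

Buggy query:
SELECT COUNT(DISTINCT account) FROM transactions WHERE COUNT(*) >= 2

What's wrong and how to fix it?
Bug: WHERE filters individual rows, not groups, so a group-level COUNT is invalid there

Fix: Group first with HAVING COUNT(*) >= 2, then COUNT the resulting groups

Corrected query:
SELECT COUNT(*) FROM (SELECT account FROM transactions GROUP BY account HAVING COUNT(*) >= 2)

Result:
COUNT(*)
--------
2       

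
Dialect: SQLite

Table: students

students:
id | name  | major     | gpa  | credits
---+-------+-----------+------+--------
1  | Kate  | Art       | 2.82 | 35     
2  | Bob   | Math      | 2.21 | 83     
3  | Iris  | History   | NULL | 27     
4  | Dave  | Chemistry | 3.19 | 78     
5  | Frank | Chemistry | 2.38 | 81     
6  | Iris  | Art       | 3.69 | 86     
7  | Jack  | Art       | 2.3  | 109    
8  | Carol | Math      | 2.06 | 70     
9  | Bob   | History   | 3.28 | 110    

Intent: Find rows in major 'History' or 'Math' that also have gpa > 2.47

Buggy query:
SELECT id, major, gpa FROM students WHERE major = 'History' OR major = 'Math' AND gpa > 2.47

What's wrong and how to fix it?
Bug: AND binds tighter than OR, so this parses as major = 'History' OR (major = 'Math' AND gpa > 2.47)

Fix: Add parentheses around the OR so the AND applies to both alternatives

Corrected query:
SELECT id, major, gpa FROM students WHERE (major = 'History' OR major = 'Math') AND gpa > 2.47

Result:
id | major   | gpa 
---+---------+-----
9  | History | 3.28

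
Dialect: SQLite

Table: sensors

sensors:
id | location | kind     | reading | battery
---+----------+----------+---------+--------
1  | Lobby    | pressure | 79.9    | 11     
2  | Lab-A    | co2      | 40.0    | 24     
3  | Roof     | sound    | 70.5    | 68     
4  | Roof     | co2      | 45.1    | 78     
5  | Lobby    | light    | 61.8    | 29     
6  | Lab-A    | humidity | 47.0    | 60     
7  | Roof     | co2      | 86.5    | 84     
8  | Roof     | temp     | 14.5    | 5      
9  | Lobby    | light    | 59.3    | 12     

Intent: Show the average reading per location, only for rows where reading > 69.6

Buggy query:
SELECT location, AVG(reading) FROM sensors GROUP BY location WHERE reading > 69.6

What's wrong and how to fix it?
Bug: Row-level WHERE must come before GROUP BY in the clause order

Fix: Move the WHERE clause before GROUP BY

Corrected query:
SELECT location, AVG(reading) FROM sensors WHERE reading > 69.6 GROUP BY location

Result:
location | AVG(reading)
---------+-------------
Lobby    | 79.9        
Roof     | 78.5        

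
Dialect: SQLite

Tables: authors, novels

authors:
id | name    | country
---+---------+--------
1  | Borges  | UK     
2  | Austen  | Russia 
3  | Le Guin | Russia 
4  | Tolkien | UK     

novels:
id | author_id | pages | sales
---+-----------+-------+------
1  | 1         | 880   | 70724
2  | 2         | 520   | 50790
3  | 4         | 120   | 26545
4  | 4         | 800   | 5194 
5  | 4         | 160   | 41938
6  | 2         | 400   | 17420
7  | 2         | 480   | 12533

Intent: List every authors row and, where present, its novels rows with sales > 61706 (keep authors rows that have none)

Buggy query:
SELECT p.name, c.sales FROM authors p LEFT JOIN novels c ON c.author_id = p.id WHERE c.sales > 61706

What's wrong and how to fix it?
Bug: Filtering c.sales in WHERE discards the NULL rows produced by LEFT JOIN, turning it into an inner join

Fix: Put 'c.sales > 61706' in the JOIN's ON clause instead of WHERE

Corrected query:
SELECT p.name, c.sales FROM authors p LEFT JOIN novels c ON c.author_id = p.id AND c.sales > 61706

Result:
name    | sales
--------+------
Borges  | 70724
Austen  | NULL 
Le Guin | NULL 
Tolkien | NULL 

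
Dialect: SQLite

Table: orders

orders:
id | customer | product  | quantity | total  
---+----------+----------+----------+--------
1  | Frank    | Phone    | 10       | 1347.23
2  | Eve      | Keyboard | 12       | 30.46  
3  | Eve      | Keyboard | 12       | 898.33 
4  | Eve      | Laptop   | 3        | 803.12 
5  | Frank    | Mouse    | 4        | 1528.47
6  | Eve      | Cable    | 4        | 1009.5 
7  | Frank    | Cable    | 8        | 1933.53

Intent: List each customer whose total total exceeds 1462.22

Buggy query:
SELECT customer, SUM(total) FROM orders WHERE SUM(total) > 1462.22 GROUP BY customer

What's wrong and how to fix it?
Bug: WHERE runs before GROUP BY, so aggregates aren't available there

Fix: Use HAVING (which filters groups after aggregation) instead of WHERE

Corrected query:
SELECT customer, SUM(total) FROM orders GROUP BY customer HAVING SUM(total) > 1462.22

Result:
customer | SUM(total)
---------+-----------
Eve      | 2741.41   
Frank    | 4809.23   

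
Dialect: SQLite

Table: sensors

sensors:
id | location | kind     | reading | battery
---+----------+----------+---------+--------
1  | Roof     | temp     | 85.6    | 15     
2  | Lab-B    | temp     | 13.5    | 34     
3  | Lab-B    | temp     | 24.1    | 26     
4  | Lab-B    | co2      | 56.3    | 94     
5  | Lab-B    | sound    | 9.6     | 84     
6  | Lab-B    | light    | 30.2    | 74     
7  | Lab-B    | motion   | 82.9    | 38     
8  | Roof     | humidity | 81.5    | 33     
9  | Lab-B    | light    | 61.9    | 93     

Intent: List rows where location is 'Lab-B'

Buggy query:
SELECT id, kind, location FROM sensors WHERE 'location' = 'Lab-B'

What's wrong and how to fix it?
Bug: 'location' in single quotes is a string literal, not the column; the comparison is literal-vs-literal and never true

Fix: Reference the column as location without single quotes

Corrected query:
SELECT id, kind, location FROM sensors WHERE location = 'Lab-B'

Result:
id | kind   | location
---+--------+---------
2  | temp   | Lab-B   
3  | temp   | Lab-B   
4  | co2    | Lab-B   
5  | sound  | Lab-B   
6  | light  | Lab-B   
7  | motion | Lab-B   
9  | light  | Lab-B   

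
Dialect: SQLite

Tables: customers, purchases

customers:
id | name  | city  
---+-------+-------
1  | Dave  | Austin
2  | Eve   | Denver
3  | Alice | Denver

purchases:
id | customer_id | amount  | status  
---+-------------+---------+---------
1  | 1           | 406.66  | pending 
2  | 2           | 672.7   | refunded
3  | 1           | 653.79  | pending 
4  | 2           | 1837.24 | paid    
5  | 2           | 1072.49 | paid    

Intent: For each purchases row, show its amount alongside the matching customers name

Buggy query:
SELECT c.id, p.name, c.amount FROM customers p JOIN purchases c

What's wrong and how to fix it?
Bug: JOIN with no ON clause produces a cartesian product; every purchases row pairs with every customers row

Fix: Add ON c.customer_id = p.id to the JOIN

Corrected query:
SELECT c.id, p.name, c.amount FROM customers p JOIN purchases c ON c.customer_id = p.id

Result:
id | name | amount 
---+------+--------
1  | Dave | 406.66 
2  | Eve  | 672.7  
3  | Dave | 653.79 
4  | Eve  | 1837.24
5  | Eve  | 1072.49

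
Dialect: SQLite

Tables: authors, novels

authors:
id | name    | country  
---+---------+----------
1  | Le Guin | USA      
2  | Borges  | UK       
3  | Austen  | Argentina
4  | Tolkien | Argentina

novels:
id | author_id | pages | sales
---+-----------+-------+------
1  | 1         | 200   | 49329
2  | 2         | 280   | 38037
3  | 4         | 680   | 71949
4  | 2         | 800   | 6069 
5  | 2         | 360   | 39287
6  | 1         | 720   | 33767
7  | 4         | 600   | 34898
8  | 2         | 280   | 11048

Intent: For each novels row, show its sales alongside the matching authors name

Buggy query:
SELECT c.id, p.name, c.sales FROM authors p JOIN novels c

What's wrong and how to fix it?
Bug: Missing join condition: each novels row is matched to all authors rows instead of just its own

Fix: Specify the join condition linking the foreign key to the parent id

Corrected query:
SELECT c.id, p.name, c.sales FROM authors p JOIN novels c ON c.author_id = p.id

Result:
id | name    | sales
---+---------+------
1  | Le Guin | 49329
2  | Borges  | 38037
3  | Tolkien | 71949
4  | Borges  | 6069 
5  | Borges  | 39287
6  | Le Guin | 33767
7  | Tolkien | 34898
8  | Borges  | 11048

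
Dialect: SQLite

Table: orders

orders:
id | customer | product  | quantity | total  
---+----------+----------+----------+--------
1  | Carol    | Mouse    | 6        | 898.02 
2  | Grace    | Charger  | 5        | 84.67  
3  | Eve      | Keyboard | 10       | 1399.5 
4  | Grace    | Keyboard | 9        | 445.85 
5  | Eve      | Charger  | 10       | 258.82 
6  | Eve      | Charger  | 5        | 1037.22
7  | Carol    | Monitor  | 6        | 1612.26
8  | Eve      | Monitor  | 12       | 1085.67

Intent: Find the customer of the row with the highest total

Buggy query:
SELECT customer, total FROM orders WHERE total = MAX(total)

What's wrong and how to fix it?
Bug: MAX(total) is an aggregate and cannot be used directly in WHERE

Fix: Use a subquery: WHERE total = (SELECT MAX(total) FROM orders)

Corrected query:
SELECT customer, total FROM orders WHERE total = (SELECT MAX(total) FROM orders)

Result:
customer | total  
---------+--------
Carol    | 1612.26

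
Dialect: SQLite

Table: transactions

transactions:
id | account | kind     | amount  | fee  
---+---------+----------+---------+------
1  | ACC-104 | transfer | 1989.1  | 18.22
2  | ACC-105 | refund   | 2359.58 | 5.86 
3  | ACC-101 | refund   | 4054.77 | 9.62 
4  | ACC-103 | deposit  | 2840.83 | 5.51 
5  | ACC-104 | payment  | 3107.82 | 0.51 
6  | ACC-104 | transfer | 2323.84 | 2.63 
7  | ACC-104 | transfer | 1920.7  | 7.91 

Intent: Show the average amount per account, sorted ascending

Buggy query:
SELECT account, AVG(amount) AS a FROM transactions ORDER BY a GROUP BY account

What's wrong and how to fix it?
Bug: GROUP BY must precede ORDER BY

Fix: Reorder: SELECT … FROM … GROUP BY … ORDER BY …

Corrected query:
SELECT account, AVG(amount) AS a FROM transactions GROUP BY account ORDER BY a

Result:
account | a       
--------+---------
ACC-104 | 2335.365
ACC-105 | 2359.58 
ACC-103 | 2840.83 
ACC-101 | 4054.77 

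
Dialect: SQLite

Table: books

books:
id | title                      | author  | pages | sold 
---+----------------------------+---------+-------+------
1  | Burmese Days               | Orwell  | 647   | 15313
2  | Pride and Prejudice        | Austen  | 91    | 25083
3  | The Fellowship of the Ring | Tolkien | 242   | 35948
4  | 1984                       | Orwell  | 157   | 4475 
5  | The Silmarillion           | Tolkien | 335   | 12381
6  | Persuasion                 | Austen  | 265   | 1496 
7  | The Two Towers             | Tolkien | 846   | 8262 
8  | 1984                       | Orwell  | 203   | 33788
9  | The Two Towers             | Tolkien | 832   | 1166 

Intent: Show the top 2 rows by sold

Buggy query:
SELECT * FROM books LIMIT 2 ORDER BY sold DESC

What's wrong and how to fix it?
Bug: ORDER BY cannot follow LIMIT; LIMIT is the final clause

Fix: Swap the clauses: ORDER BY first, then LIMIT

Corrected query:
SELECT * FROM books ORDER BY sold DESC LIMIT 2

Result:
id | title                      | author  | pages | sold 
---+----------------------------+---------+-------+------
3  | The Fellowship of the Ring | Tolkien | 242   | 35948
8  | 1984                       | Orwell  | 203   | 33788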